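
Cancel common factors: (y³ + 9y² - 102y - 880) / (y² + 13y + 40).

(y² + y - 110)/(y + 5)

Apply the Euclidean algorithm:
  y³ + 9y² - 102y - 880 = (y - 4)(y² + 13y + 40) + (-90y - 720)
  y² + 13y + 40 = (-(1/90)y - 1/18)(-90y - 720) + (0)
Last nonzero remainder: -90y - 720. Dividing through by -90 gives the monic gcd y + 8.
Cancel y + 8 from numerator and denominator to get the reduced form.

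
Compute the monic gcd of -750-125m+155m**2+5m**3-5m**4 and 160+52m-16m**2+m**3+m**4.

10+7m+m**2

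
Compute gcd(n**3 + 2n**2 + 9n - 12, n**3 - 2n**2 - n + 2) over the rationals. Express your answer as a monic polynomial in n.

n - 1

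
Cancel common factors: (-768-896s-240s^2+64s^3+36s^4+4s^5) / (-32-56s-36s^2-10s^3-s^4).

(48-4s-4s^2)/(2+s)

Repeated division with remainder:
  4s^5+36s^4+64s^3-240s^2-896s-768 = (-4s+4)(-s^4-10s^3-36s^2-56s-32) + (-40s^3-320s^2-800s-640)
  -s^4-10s^3-36s^2-56s-32 = ((1/40)s+1/20)(-40s^3-320s^2-800s-640) + (0)
Last nonzero remainder: -40s^3-320s^2-800s-640. Dividing through by -40 gives the monic gcd s^3+8s^2+20s+16.
Cancel s^3+8s^2+20s+16 from numerator and denominator to get the reduced form.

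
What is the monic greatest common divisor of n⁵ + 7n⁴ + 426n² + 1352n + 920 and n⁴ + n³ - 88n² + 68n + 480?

n² + 12n + 20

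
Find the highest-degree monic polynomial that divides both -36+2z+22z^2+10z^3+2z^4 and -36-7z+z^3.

9+4z+z^2

Euclidean algorithm in ℚ[z]:
  2z^4+10z^3+22z^2+2z-36 = (2z+10)(z^3-7z-36) + (36z^2+144z+324)
  z^3-7z-36 = ((1/36)z-1/9)(36z^2+144z+324) + (0)
Last nonzero remainder: 36z^2+144z+324. Dividing through by 36 gives the monic gcd z^2+4z+9.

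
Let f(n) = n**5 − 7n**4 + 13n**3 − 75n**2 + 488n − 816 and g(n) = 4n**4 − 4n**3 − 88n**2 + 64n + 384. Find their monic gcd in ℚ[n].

n**2 − 7n + 12

Repeated division with remainder:
  n**5 − 7n**4 + 13n**3 − 75n**2 + 488n − 816 = ((1/4)n − 3/2)(4n**4 − 4n**3 − 88n**2 + 64n + 384) + (29n**3 − 223n**2 + 488n − 240)
  4n**4 − 4n**3 − 88n**2 + 64n + 384 = ((4/29)n + 776/841)(29n**3 − 223n**2 + 488n − 240) + ((42432/841)n**2 − (297024/841)n + 509184/841)
  29n**3 − 223n**2 + 488n − 240 = ((24389/42432)n − 4205/10608)((42432/841)n**2 − (297024/841)n + 509184/841) + (0)
Last nonzero remainder: (42432/841)n**2 − (297024/841)n + 509184/841. Dividing through by 42432/841 gives the monic gcd n**2 − 7n + 12.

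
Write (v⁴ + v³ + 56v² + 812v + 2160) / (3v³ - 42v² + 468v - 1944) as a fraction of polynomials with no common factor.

(v² + 9v + 20)/(3v - 18)

Apply the Euclidean algorithm:
  v⁴ + v³ + 56v² + 812v + 2160 = ((1/3)v + 5)(3v³ - 42v² + 468v - 1944) + (110v² - 880v + 11880)
  3v³ - 42v² + 468v - 1944 = ((3/110)v - 9/55)(110v² - 880v + 11880) + (0)
Last nonzero remainder: 110v² - 880v + 11880. Dividing through by 110 gives the monic gcd v² - 8v + 108.
Cancel v² - 8v + 108 from numerator and denominator to get the reduced form.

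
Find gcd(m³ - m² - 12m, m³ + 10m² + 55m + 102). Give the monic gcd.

Apply the Euclidean algorithm:
  m³ - m² - 12m = (m³ + 10m² + 55m + 102) + (-11m² - 67m - 102)
  m³ + 10m² + 55m + 102 = (-(1/11)m - 43/121)(-11m² - 67m - 102) + ((2652/121)m + 7956/121)
  -11m² - 67m - 102 = (-(1331/2652)m - 121/78)((2652/121)m + 7956/121) + (0)
Last nonzero remainder: (2652/121)m + 7956/121. Dividing through by 2652/121 gives the monic gcd m + 3.

m + 3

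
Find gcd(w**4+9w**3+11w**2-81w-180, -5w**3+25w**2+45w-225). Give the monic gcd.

w**2-9

Euclidean algorithm in ℚ[w]:
  w**4+9w**3+11w**2-81w-180 = (-(1/5)w-14/5)(-5w**3+25w**2+45w-225) + (90w**2-810)
  -5w**3+25w**2+45w-225 = (-(1/18)w+5/18)(90w**2-810) + (0)
Last nonzero remainder: 90w**2-810. Dividing through by 90 gives the monic gcd w**2-9.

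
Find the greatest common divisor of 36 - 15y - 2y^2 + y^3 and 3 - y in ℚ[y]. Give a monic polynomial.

Euclidean algorithm in ℚ[y]:
  y^3 - 2y^2 - 15y + 36 = (-y^2 - y + 12)(-y + 3) + (0)
Last nonzero remainder: -y + 3. Dividing through by -1 gives the monic gcd y - 3.

-3 + y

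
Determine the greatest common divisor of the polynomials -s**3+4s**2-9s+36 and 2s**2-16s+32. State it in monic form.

s-4

Repeated division with remainder:
  -s**3+4s**2-9s+36 = (-(1/2)s-2)(2s**2-16s+32) + (-25s+100)
  2s**2-16s+32 = (-(2/25)s+8/25)(-25s+100) + (0)
Last nonzero remainder: -25s+100. Dividing through by -25 gives the monic gcd s-4.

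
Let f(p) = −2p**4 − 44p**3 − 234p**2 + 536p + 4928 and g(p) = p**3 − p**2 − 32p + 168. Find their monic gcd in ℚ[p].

Euclidean algorithm in ℚ[p]:
  −2p**4 − 44p**3 − 234p**2 + 536p + 4928 = (−2p − 46)(p**3 − p**2 − 32p + 168) + (−344p**2 − 600p + 12656)
  p**3 − p**2 − 32p + 168 = (−(1/344)p + 59/7396)(−344p**2 − 600p + 12656) + ((17708/1849)p + 123956/1849)
  −344p**2 − 600p + 12656 = (−(159014/4427)p + 835748/4427)((17708/1849)p + 123956/1849) + (0)
Last nonzero remainder: (17708/1849)p + 123956/1849. Dividing through by 17708/1849 gives the monic gcd p + 7.

p + 7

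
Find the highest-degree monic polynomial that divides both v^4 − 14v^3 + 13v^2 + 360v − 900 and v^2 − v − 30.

By polynomial division,
  v^4 − 14v^3 + 13v^2 + 360v − 900 = (v^2 − 13v + 30)(v^2 − v − 30) + (0)
The last nonzero remainder v^2 − v − 30 is already monic.

v^2 − v − 30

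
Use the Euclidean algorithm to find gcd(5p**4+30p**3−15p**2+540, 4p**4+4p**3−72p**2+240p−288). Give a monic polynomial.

p**3+3p**2−12p+36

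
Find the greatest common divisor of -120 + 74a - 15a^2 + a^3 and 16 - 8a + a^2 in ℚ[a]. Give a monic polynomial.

By polynomial division,
  a^3 - 15a^2 + 74a - 120 = (a - 7)(a^2 - 8a + 16) + (2a - 8)
  a^2 - 8a + 16 = ((1/2)a - 2)(2a - 8) + (0)
Last nonzero remainder: 2a - 8. Dividing through by 2 gives the monic gcd a - 4.

-4 + a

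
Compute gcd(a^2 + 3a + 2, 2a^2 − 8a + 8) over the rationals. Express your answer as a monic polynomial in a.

1

Apply the Euclidean algorithm:
  a^2 + 3a + 2 = (1/2)(2a^2 − 8a + 8) + (7a − 2)
  2a^2 − 8a + 8 = ((2/7)a − 52/49)(7a − 2) + (288/49)
  7a − 2 = ((343/288)a − 49/144)(288/49) + (0)
The last nonzero remainder is the constant 288/49, so the polynomials are coprime and gcd = 1.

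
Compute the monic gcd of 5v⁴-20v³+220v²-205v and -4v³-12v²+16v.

v²-v

By polynomial division,
  5v⁴-20v³+220v²-205v = (-(5/4)v+35/4)(-4v³-12v²+16v) + (345v²-345v)
  -4v³-12v²+16v = (-(4/345)v-16/345)(345v²-345v) + (0)
Last nonzero remainder: 345v²-345v. Dividing through by 345 gives the monic gcd v²-v.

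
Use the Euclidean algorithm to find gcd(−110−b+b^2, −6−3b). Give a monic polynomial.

Repeated division with remainder:
  b^2−b−110 = (−(1/3)b+1)(−3b−6) + (−104)
  −3b−6 = ((3/104)b+3/52)(−104) + (0)
The last nonzero remainder is the constant −104, so the polynomials are coprime and gcd = 1.

1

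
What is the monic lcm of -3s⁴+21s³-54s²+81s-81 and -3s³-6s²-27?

s⁵-4s⁴-3s³+27s²-54s+81

Euclidean algorithm in ℚ[s]:
  -3s⁴+21s³-54s²+81s-81 = (s-9)(-3s³-6s²-27) + (-108s²+108s-324)
  -3s³-6s²-27 = ((1/36)s+1/12)(-108s²+108s-324) + (0)
Last nonzero remainder: -108s²+108s-324. Dividing through by -108 gives the monic gcd s²-s+3.
Then lcm(f, g) = f·g / gcd(f, g); expanding and making the result monic gives the answer.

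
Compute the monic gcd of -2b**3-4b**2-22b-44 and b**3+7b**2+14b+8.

b+2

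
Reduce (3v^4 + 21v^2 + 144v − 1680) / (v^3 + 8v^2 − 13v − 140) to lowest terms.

(3v^2 − 3v + 84)/(v + 7)

Apply the Euclidean algorithm:
  3v^4 + 21v^2 + 144v − 1680 = (3v − 24)(v^3 + 8v^2 − 13v − 140) + (252v^2 + 252v − 5040)
  v^3 + 8v^2 − 13v − 140 = ((1/252)v + 1/36)(252v^2 + 252v − 5040) + (0)
Last nonzero remainder: 252v^2 + 252v − 5040. Dividing through by 252 gives the monic gcd v^2 + v − 20.
Cancel v^2 + v − 20 from numerator and denominator to get the reduced form.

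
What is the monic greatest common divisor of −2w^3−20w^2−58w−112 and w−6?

Apply the Euclidean algorithm:
  −2w^3−20w^2−58w−112 = (−2w^2−32w−250)(w−6) + (−1612)
  w−6 = (−(1/1612)w+3/806)(−1612) + (0)
The last nonzero remainder is the constant −1612, so the polynomials are coprime and gcd = 1.

1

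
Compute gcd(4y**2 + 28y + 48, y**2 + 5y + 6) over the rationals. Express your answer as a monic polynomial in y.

Repeated division with remainder:
  4y**2 + 28y + 48 = (4)(y**2 + 5y + 6) + (8y + 24)
  y**2 + 5y + 6 = ((1/8)y + 1/4)(8y + 24) + (0)
Last nonzero remainder: 8y + 24. Dividing through by 8 gives the monic gcd y + 3.

y + 3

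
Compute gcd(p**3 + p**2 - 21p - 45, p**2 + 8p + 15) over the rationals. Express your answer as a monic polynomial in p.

Euclidean algorithm in ℚ[p]:
  p**3 + p**2 - 21p - 45 = (p - 7)(p**2 + 8p + 15) + (20p + 60)
  p**2 + 8p + 15 = ((1/20)p + 1/4)(20p + 60) + (0)
Last nonzero remainder: 20p + 60. Dividing through by 20 gives the monic gcd p + 3.

p + 3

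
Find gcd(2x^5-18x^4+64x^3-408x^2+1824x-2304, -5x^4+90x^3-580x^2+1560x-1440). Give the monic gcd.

x^3-12x^2+44x-48

Repeated division with remainder:
  2x^5-18x^4+64x^3-408x^2+1824x-2304 = (-(2/5)x-18/5)(-5x^4+90x^3-580x^2+1560x-1440) + (156x^3-1872x^2+6864x-7488)
  -5x^4+90x^3-580x^2+1560x-1440 = (-(5/156)x+5/26)(156x^3-1872x^2+6864x-7488) + (0)
Last nonzero remainder: 156x^3-1872x^2+6864x-7488. Dividing through by 156 gives the monic gcd x^3-12x^2+44x-48.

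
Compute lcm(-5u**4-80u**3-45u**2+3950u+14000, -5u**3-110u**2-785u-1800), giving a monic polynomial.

u**5+25u**4+153u**3-709u**2-9910u-25200

Repeated division with remainder:
  -5u**4-80u**3-45u**2+3950u+14000 = (u-6)(-5u**3-110u**2-785u-1800) + (80u**2+1040u+3200)
  -5u**3-110u**2-785u-1800 = (-(1/16)u-9/16)(80u**2+1040u+3200) + (0)
Last nonzero remainder: 80u**2+1040u+3200. Dividing through by 80 gives the monic gcd u**2+13u+40.
Then lcm(f, g) = f·g / gcd(f, g); expanding and making the result monic gives the answer.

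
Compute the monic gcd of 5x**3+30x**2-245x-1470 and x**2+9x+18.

x+6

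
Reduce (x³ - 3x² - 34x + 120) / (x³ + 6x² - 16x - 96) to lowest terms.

(x - 5)/(x + 4)

By polynomial division,
  x³ - 3x² - 34x + 120 = (x³ + 6x² - 16x - 96) + (-9x² - 18x + 216)
  x³ + 6x² - 16x - 96 = (-(1/9)x - 4/9)(-9x² - 18x + 216) + (0)
Last nonzero remainder: -9x² - 18x + 216. Dividing through by -9 gives the monic gcd x² + 2x - 24.
Cancel x² + 2x - 24 from numerator and denominator to get the reduced form.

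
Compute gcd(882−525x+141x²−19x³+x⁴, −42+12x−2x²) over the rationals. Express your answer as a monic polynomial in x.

Euclidean algorithm in ℚ[x]:
  x⁴−19x³+141x²−525x+882 = (−(1/2)x²+(13/2)x−21)(−2x²+12x−42) + (0)
Last nonzero remainder: −2x²+12x−42. Dividing through by −2 gives the monic gcd x²−6x+21.

21−6x+x²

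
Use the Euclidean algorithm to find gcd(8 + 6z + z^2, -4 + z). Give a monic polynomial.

1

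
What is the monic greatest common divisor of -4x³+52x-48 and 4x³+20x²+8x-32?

x²+3x-4

Apply the Euclidean algorithm:
  -4x³+52x-48 = (-1)(4x³+20x²+8x-32) + (20x²+60x-80)
  4x³+20x²+8x-32 = ((1/5)x+2/5)(20x²+60x-80) + (0)
Last nonzero remainder: 20x²+60x-80. Dividing through by 20 gives the monic gcd x²+3x-4.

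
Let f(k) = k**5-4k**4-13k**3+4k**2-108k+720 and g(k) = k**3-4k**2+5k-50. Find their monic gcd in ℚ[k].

Apply the Euclidean algorithm:
  k**5-4k**4-13k**3+4k**2-108k+720 = (k**2-18)(k**3-4k**2+5k-50) + (-18k**2-18k-180)
  k**3-4k**2+5k-50 = (-(1/18)k+5/18)(-18k**2-18k-180) + (0)
Last nonzero remainder: -18k**2-18k-180. Dividing through by -18 gives the monic gcd k**2+k+10.

k**2+k+10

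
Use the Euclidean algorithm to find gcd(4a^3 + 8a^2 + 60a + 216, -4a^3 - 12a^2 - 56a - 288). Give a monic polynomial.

a^2 - a + 18

Repeated division with remainder:
  4a^3 + 8a^2 + 60a + 216 = (-1)(-4a^3 - 12a^2 - 56a - 288) + (-4a^2 + 4a - 72)
  -4a^3 - 12a^2 - 56a - 288 = (a + 4)(-4a^2 + 4a - 72) + (0)
Last nonzero remainder: -4a^2 + 4a - 72. Dividing through by -4 gives the monic gcd a^2 - a + 18.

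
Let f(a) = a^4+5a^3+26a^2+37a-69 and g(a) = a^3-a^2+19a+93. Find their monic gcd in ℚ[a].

a+3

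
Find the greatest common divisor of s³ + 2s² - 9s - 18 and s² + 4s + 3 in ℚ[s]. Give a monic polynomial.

s + 3

Euclidean algorithm in ℚ[s]:
  s³ + 2s² - 9s - 18 = (s - 2)(s² + 4s + 3) + (-4s - 12)
  s² + 4s + 3 = (-(1/4)s - 1/4)(-4s - 12) + (0)
Last nonzero remainder: -4s - 12. Dividing through by -4 gives the monic gcd s + 3.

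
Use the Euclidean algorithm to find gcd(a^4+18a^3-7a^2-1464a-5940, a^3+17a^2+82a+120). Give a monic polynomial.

By polynomial division,
  a^4+18a^3-7a^2-1464a-5940 = (a+1)(a^3+17a^2+82a+120) + (-106a^2-1666a-6060)
  a^3+17a^2+82a+120 = (-(1/106)a-34/2809)(-106a^2-1666a-6060) + ((13104/2809)a+131040/2809)
  -106a^2-1666a-6060 = (-(148877/6552)a-283709/2184)((13104/2809)a+131040/2809) + (0)
Last nonzero remainder: (13104/2809)a+131040/2809. Dividing through by 13104/2809 gives the monic gcd a+10.

a+10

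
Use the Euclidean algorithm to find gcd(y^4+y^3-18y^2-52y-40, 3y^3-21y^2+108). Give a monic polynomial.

By polynomial division,
  y^4+y^3-18y^2-52y-40 = ((1/3)y+8/3)(3y^3-21y^2+108) + (38y^2-88y-328)
  3y^3-21y^2+108 = ((3/38)y-267/722)(38y^2-88y-328) + (-(2400/361)y-4800/361)
  38y^2-88y-328 = (-(6859/1200)y+14801/600)(-(2400/361)y-4800/361) + (0)
Last nonzero remainder: -(2400/361)y-4800/361. Dividing through by -2400/361 gives the monic gcd y+2.

y+2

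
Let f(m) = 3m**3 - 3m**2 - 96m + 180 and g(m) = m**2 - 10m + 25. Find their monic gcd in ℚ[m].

m - 5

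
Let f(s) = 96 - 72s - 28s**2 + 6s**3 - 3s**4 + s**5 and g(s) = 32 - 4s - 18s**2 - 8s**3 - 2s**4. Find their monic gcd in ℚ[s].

-2 + s + s**2

Apply the Euclidean algorithm:
  s**5 - 3s**4 + 6s**3 - 28s**2 - 72s + 96 = (-(1/2)s + 7/2)(-2s**4 - 8s**3 - 18s**2 - 4s + 32) + (25s**3 + 33s**2 - 42s - 16)
  -2s**4 - 8s**3 - 18s**2 - 4s + 32 = (-(2/25)s - 134/625)(25s**3 + 33s**2 - 42s - 16) + (-(8928/625)s**2 - (8928/625)s + 17856/625)
  25s**3 + 33s**2 - 42s - 16 = (-(15625/8928)s - 625/1116)(-(8928/625)s**2 - (8928/625)s + 17856/625) + (0)
Last nonzero remainder: -(8928/625)s**2 - (8928/625)s + 17856/625. Dividing through by -8928/625 gives the monic gcd s**2 + s - 2.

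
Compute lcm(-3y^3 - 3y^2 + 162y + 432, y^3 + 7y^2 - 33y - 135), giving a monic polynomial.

By polynomial division,
  -3y^3 - 3y^2 + 162y + 432 = (-3)(y^3 + 7y^2 - 33y - 135) + (18y^2 + 63y + 27)
  y^3 + 7y^2 - 33y - 135 = ((1/18)y + 7/36)(18y^2 + 63y + 27) + (-(187/4)y - 561/4)
  18y^2 + 63y + 27 = (-(72/187)y - 36/187)(-(187/4)y - 561/4) + (0)
Last nonzero remainder: -(187/4)y - 561/4. Dividing through by -187/4 gives the monic gcd y + 3.
Then lcm(f, g) = f·g / gcd(f, g); expanding and making the result monic gives the answer.

y^5 + 5y^4 - 95y^3 - 405y^2 + 1854y + 6480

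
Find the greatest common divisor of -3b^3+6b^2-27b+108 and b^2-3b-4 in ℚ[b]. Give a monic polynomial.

Apply the Euclidean algorithm:
  -3b^3+6b^2-27b+108 = (-3b-3)(b^2-3b-4) + (-48b+96)
  b^2-3b-4 = (-(1/48)b+1/48)(-48b+96) + (-6)
  -48b+96 = (8b-16)(-6) + (0)
The last nonzero remainder is the constant -6, so the polynomials are coprime and gcd = 1.

1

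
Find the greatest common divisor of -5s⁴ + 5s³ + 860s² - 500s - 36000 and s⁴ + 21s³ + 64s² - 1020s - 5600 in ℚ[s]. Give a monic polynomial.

s² + 18s + 80

Euclidean algorithm in ℚ[s]:
  -5s⁴ + 5s³ + 860s² - 500s - 36000 = (-5)(s⁴ + 21s³ + 64s² - 1020s - 5600) + (110s³ + 1180s² - 5600s - 64000)
  s⁴ + 21s³ + 64s² - 1020s - 5600 = ((1/110)s + 113/1210)(110s³ + 1180s² - 5600s - 64000) + ((570/121)s² + (10260/121)s + 45600/121)
  110s³ + 1180s² - 5600s - 64000 = ((1331/57)s - 9680/57)((570/121)s² + (10260/121)s + 45600/121) + (0)
Last nonzero remainder: (570/121)s² + (10260/121)s + 45600/121. Dividing through by 570/121 gives the monic gcd s² + 18s + 80.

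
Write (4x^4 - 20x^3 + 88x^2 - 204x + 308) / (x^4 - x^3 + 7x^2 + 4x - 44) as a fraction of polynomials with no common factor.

(4x^2 - 16x + 28)/(x^2 - 4)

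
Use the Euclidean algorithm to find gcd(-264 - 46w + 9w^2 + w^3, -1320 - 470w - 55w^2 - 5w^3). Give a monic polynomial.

4 + w

By polynomial division,
  w^3 + 9w^2 - 46w - 264 = (-1/5)(-5w^3 - 55w^2 - 470w - 1320) + (-2w^2 - 140w - 528)
  -5w^3 - 55w^2 - 470w - 1320 = ((5/2)w - 295/2)(-2w^2 - 140w - 528) + (-19800w - 79200)
  -2w^2 - 140w - 528 = ((1/9900)w + 1/150)(-19800w - 79200) + (0)
Last nonzero remainder: -19800w - 79200. Dividing through by -19800 gives the monic gcd w + 4.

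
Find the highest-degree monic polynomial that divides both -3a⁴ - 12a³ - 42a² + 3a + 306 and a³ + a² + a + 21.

a + 3

Euclidean algorithm in ℚ[a]:
  -3a⁴ - 12a³ - 42a² + 3a + 306 = (-3a - 9)(a³ + a² + a + 21) + (-30a² + 75a + 495)
  a³ + a² + a + 21 = (-(1/30)a - 7/60)(-30a² + 75a + 495) + ((105/4)a + 315/4)
  -30a² + 75a + 495 = (-(8/7)a + 44/7)((105/4)a + 315/4) + (0)
Last nonzero remainder: (105/4)a + 315/4. Dividing through by 105/4 gives the monic gcd a + 3.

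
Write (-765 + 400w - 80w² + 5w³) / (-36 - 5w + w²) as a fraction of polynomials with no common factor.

By polynomial division,
  5w³ - 80w² + 400w - 765 = (5w - 55)(w² - 5w - 36) + (305w - 2745)
  w² - 5w - 36 = ((1/305)w + 4/305)(305w - 2745) + (0)
Last nonzero remainder: 305w - 2745. Dividing through by 305 gives the monic gcd w - 9.
Cancel w - 9 from numerator and denominator to get the reduced form.

(85 - 35w + 5w²)/(4 + w)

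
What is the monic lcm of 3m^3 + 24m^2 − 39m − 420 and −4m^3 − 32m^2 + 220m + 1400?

m^5 + 11m^4 − 59m^3 − 739m^2 + 490m + 9800

Apply the Euclidean algorithm:
  3m^3 + 24m^2 − 39m − 420 = (−3/4)(−4m^3 − 32m^2 + 220m + 1400) + (126m + 630)
  −4m^3 − 32m^2 + 220m + 1400 = (−(2/63)m^2 − (2/21)m + 20/9)(126m + 630) + (0)
Last nonzero remainder: 126m + 630. Dividing through by 126 gives the monic gcd m + 5.
Then lcm(f, g) = f·g / gcd(f, g); expanding and making the result monic gives the answer.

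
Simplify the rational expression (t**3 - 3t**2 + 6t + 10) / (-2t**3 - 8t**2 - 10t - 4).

(-t**2 + 4t - 10)/(2t**2 + 6t + 4)

Euclidean algorithm in ℚ[t]:
  t**3 - 3t**2 + 6t + 10 = (-1/2)(-2t**3 - 8t**2 - 10t - 4) + (-7t**2 + t + 8)
  -2t**3 - 8t**2 - 10t - 4 = ((2/7)t + 58/49)(-7t**2 + t + 8) + (-(660/49)t - 660/49)
  -7t**2 + t + 8 = ((343/660)t - 98/165)(-(660/49)t - 660/49) + (0)
Last nonzero remainder: -(660/49)t - 660/49. Dividing through by -660/49 gives the monic gcd t + 1.
Cancel t + 1 from numerator and denominator to get the reduced form.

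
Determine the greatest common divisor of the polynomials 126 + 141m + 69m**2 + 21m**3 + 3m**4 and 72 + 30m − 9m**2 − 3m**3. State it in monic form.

2 + m

Repeated division with remainder:
  3m**4 + 21m**3 + 69m**2 + 141m + 126 = (−m − 4)(−3m**3 − 9m**2 + 30m + 72) + (63m**2 + 333m + 414)
  −3m**3 − 9m**2 + 30m + 72 = (−(1/21)m + 16/147)(63m**2 + 333m + 414) + ((660/49)m + 1320/49)
  63m**2 + 333m + 414 = ((1029/220)m + 3381/220)((660/49)m + 1320/49) + (0)
Last nonzero remainder: (660/49)m + 1320/49. Dividing through by 660/49 gives the monic gcd m + 2.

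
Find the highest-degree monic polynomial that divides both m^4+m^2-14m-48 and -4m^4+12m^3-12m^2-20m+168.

Apply the Euclidean algorithm:
  m^4+m^2-14m-48 = (-1/4)(-4m^4+12m^3-12m^2-20m+168) + (3m^3-2m^2-19m-6)
  -4m^4+12m^3-12m^2-20m+168 = (-(4/3)m+28/9)(3m^3-2m^2-19m-6) + (-(280/9)m^2+(280/9)m+560/3)
  3m^3-2m^2-19m-6 = (-(27/280)m-9/280)(-(280/9)m^2+(280/9)m+560/3) + (0)
Last nonzero remainder: -(280/9)m^2+(280/9)m+560/3. Dividing through by -280/9 gives the monic gcd m^2-m-6.

m^2-m-6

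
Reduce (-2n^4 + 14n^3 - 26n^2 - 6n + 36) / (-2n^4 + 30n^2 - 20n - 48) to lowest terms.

Repeated division with remainder:
  -2n^4 + 14n^3 - 26n^2 - 6n + 36 = (-2n^4 + 30n^2 - 20n - 48) + (14n^3 - 56n^2 + 14n + 84)
  -2n^4 + 30n^2 - 20n - 48 = (-(1/7)n - 4/7)(14n^3 - 56n^2 + 14n + 84) + (0)
Last nonzero remainder: 14n^3 - 56n^2 + 14n + 84. Dividing through by 14 gives the monic gcd n^3 - 4n^2 + n + 6.
Cancel n^3 - 4n^2 + n + 6 from numerator and denominator to get the reduced form.

(n - 3)/(n + 4)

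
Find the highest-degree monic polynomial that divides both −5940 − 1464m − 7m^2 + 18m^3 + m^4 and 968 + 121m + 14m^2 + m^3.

11 + m

Apply the Euclidean algorithm:
  m^4 + 18m^3 − 7m^2 − 1464m − 5940 = (m + 4)(m^3 + 14m^2 + 121m + 968) + (−184m^2 − 2916m − 9812)
  m^3 + 14m^2 + 121m + 968 = (−(1/184)m + 85/8464)(−184m^2 − 2916m − 9812) + ((205163/2116)m + 2256793/2116)
  −184m^2 − 2916m − 9812 = (−(389344/205163)m − 1887472/205163)((205163/2116)m + 2256793/2116) + (0)
Last nonzero remainder: (205163/2116)m + 2256793/2116. Dividing through by 205163/2116 gives the monic gcd m + 11.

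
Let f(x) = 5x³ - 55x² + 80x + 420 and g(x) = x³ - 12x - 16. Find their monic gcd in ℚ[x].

x + 2

By polynomial division,
  5x³ - 55x² + 80x + 420 = (5)(x³ - 12x - 16) + (-55x² + 140x + 500)
  x³ - 12x - 16 = (-(1/55)x - 28/605)(-55x² + 140x + 500) + ((432/121)x + 864/121)
  -55x² + 140x + 500 = (-(6655/432)x + 15125/216)((432/121)x + 864/121) + (0)
Last nonzero remainder: (432/121)x + 864/121. Dividing through by 432/121 gives the monic gcd x + 2.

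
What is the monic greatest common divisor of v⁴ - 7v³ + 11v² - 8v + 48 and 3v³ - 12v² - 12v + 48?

Apply the Euclidean algorithm:
  v⁴ - 7v³ + 11v² - 8v + 48 = ((1/3)v - 1)(3v³ - 12v² - 12v + 48) + (3v² - 36v + 96)
  3v³ - 12v² - 12v + 48 = (v + 8)(3v² - 36v + 96) + (180v - 720)
  3v² - 36v + 96 = ((1/60)v - 2/15)(180v - 720) + (0)
Last nonzero remainder: 180v - 720. Dividing through by 180 gives the monic gcd v - 4.

v - 4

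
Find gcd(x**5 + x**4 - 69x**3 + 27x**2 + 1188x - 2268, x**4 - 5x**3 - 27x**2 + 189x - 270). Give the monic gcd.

By polynomial division,
  x**5 + x**4 - 69x**3 + 27x**2 + 1188x - 2268 = (x + 6)(x**4 - 5x**3 - 27x**2 + 189x - 270) + (-12x**3 + 324x - 648)
  x**4 - 5x**3 - 27x**2 + 189x - 270 = (-(1/12)x + 5/12)(-12x**3 + 324x - 648) + (0)
Last nonzero remainder: -12x**3 + 324x - 648. Dividing through by -12 gives the monic gcd x**3 - 27x + 54.

x**3 - 27x + 54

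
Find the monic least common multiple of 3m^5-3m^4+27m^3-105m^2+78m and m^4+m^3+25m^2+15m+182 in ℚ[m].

Euclidean algorithm in ℚ[m]:
  3m^5-3m^4+27m^3-105m^2+78m = (3m-6)(m^4+m^3+25m^2+15m+182) + (-42m^3-378m+1092)
  m^4+m^3+25m^2+15m+182 = (-(1/42)m-1/42)(-42m^3-378m+1092) + (16m^2+32m+208)
  -42m^3-378m+1092 = (-(21/8)m+21/4)(16m^2+32m+208) + (0)
Last nonzero remainder: 16m^2+32m+208. Dividing through by 16 gives the monic gcd m^2+2m+13.
Then lcm(f, g) = f·g / gcd(f, g); expanding and making the result monic gives the answer.

m^7-2m^6+24m^5-58m^4+187m^3-516m^2+364m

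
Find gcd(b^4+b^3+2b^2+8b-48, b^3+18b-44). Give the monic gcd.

b-2

By polynomial division,
  b^4+b^3+2b^2+8b-48 = (b+1)(b^3+18b-44) + (-16b^2+34b-4)
  b^3+18b-44 = (-(1/16)b-17/128)(-16b^2+34b-4) + ((1425/64)b-1425/32)
  -16b^2+34b-4 = (-(1024/1425)b+128/1425)((1425/64)b-1425/32) + (0)
Last nonzero remainder: (1425/64)b-1425/32. Dividing through by 1425/64 gives the monic gcd b-2.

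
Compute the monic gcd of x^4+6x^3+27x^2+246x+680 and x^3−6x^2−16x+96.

x+4

Euclidean algorithm in ℚ[x]:
  x^4+6x^3+27x^2+246x+680 = (x+12)(x^3−6x^2−16x+96) + (115x^2+342x−472)
  x^3−6x^2−16x+96 = ((1/115)x−1032/13225)(115x^2+342x−472) + ((195624/13225)x+782496/13225)
  115x^2+342x−472 = ((1520875/195624)x−780275/97812)((195624/13225)x+782496/13225) + (0)
Last nonzero remainder: (195624/13225)x+782496/13225. Dividing through by 195624/13225 gives the monic gcd x+4.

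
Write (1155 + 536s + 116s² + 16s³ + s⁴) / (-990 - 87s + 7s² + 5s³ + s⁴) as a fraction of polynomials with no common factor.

(35 + 12s + s²)/(-30 + s + s²)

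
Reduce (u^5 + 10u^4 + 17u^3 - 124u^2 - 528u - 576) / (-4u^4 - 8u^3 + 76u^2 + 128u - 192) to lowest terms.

(-u^2 - 7u - 12)/(4u - 4)

Repeated division with remainder:
  u^5 + 10u^4 + 17u^3 - 124u^2 - 528u - 576 = (-(1/4)u - 2)(-4u^4 - 8u^3 + 76u^2 + 128u - 192) + (20u^3 + 60u^2 - 320u - 960)
  -4u^4 - 8u^3 + 76u^2 + 128u - 192 = (-(1/5)u + 1/5)(20u^3 + 60u^2 - 320u - 960) + (0)
Last nonzero remainder: 20u^3 + 60u^2 - 320u - 960. Dividing through by 20 gives the monic gcd u^3 + 3u^2 - 16u - 48.
Cancel u^3 + 3u^2 - 16u - 48 from numerator and denominator to get the reduced form.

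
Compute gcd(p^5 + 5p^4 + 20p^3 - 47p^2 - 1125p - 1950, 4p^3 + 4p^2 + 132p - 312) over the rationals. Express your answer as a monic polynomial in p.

p^2 + 3p + 39

Apply the Euclidean algorithm:
  p^5 + 5p^4 + 20p^3 - 47p^2 - 1125p - 1950 = ((1/4)p^2 + p - 17/4)(4p^3 + 4p^2 + 132p - 312) + (-84p^2 - 252p - 3276)
  4p^3 + 4p^2 + 132p - 312 = (-(1/21)p + 2/21)(-84p^2 - 252p - 3276) + (0)
Last nonzero remainder: -84p^2 - 252p - 3276. Dividing through by -84 gives the monic gcd p^2 + 3p + 39.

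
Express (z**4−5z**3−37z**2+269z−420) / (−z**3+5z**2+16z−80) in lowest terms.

(−z**2−4z+21)/(z+4)

By polynomial division,
  z**4−5z**3−37z**2+269z−420 = (−z)(−z**3+5z**2+16z−80) + (−21z**2+189z−420)
  −z**3+5z**2+16z−80 = ((1/21)z+4/21)(−21z**2+189z−420) + (0)
Last nonzero remainder: −21z**2+189z−420. Dividing through by −21 gives the monic gcd z**2−9z+20.
Cancel z**2−9z+20 from numerator and denominator to get the reduced form.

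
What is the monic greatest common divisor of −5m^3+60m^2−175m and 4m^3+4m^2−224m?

m^2−7m

Euclidean algorithm in ℚ[m]:
  −5m^3+60m^2−175m = (−5/4)(4m^3+4m^2−224m) + (65m^2−455m)
  4m^3+4m^2−224m = ((4/65)m+32/65)(65m^2−455m) + (0)
Last nonzero remainder: 65m^2−455m. Dividing through by 65 gives the monic gcd m^2−7m.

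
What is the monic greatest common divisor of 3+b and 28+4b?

1

By polynomial division,
  b+3 = (1/4)(4b+28) + (-4)
  4b+28 = (-b-7)(-4) + (0)
The last nonzero remainder is the constant -4, so the polynomials are coprime and gcd = 1.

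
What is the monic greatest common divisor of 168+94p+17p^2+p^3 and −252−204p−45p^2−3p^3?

Euclidean algorithm in ℚ[p]:
  p^3+17p^2+94p+168 = (−1/3)(−3p^3−45p^2−204p−252) + (2p^2+26p+84)
  −3p^3−45p^2−204p−252 = (−(3/2)p−3)(2p^2+26p+84) + (0)
Last nonzero remainder: 2p^2+26p+84. Dividing through by 2 gives the monic gcd p^2+13p+42.

42+13p+p^2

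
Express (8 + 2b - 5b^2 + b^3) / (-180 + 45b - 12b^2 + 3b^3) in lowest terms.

Euclidean algorithm in ℚ[b]:
  b^3 - 5b^2 + 2b + 8 = (1/3)(3b^3 - 12b^2 + 45b - 180) + (-b^2 - 13b + 68)
  3b^3 - 12b^2 + 45b - 180 = (-3b + 51)(-b^2 - 13b + 68) + (912b - 3648)
  -b^2 - 13b + 68 = (-(1/912)b - 17/912)(912b - 3648) + (0)
Last nonzero remainder: 912b - 3648. Dividing through by 912 gives the monic gcd b - 4.
Cancel b - 4 from numerator and denominator to get the reduced form.

(-2 - b + b^2)/(45 + 3b^2)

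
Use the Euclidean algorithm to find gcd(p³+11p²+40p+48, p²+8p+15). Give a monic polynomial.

p+3

Repeated division with remainder:
  p³+11p²+40p+48 = (p+3)(p²+8p+15) + (p+3)
  p²+8p+15 = (p+5)(p+3) + (0)
The last nonzero remainder p+3 is already monic.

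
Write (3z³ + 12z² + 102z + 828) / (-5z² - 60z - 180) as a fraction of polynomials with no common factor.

(-3z² + 6z - 138)/(5z + 30)

By polynomial division,
  3z³ + 12z² + 102z + 828 = (-(3/5)z + 24/5)(-5z² - 60z - 180) + (282z + 1692)
  -5z² - 60z - 180 = (-(5/282)z - 5/47)(282z + 1692) + (0)
Last nonzero remainder: 282z + 1692. Dividing through by 282 gives the monic gcd z + 6.
Cancel z + 6 from numerator and denominator to get the reduced form.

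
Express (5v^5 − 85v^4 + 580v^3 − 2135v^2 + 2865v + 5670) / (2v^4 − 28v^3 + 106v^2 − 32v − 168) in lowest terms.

(5v^2 − 25v + 135)/(2v − 4)

By polynomial division,
  5v^5 − 85v^4 + 580v^3 − 2135v^2 + 2865v + 5670 = ((5/2)v − 15/2)(2v^4 − 28v^3 + 106v^2 − 32v − 168) + (105v^3 − 1260v^2 + 3045v + 4410)
  2v^4 − 28v^3 + 106v^2 − 32v − 168 = ((2/105)v − 4/105)(105v^3 − 1260v^2 + 3045v + 4410) + (0)
Last nonzero remainder: 105v^3 − 1260v^2 + 3045v + 4410. Dividing through by 105 gives the monic gcd v^3 − 12v^2 + 29v + 42.
Cancel v^3 − 12v^2 + 29v + 42 from numerator and denominator to get the reduced form.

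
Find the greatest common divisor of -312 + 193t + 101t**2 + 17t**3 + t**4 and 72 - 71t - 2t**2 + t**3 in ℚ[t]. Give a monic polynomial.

By polynomial division,
  t**4 + 17t**3 + 101t**2 + 193t - 312 = (t + 19)(t**3 - 2t**2 - 71t + 72) + (210t**2 + 1470t - 1680)
  t**3 - 2t**2 - 71t + 72 = ((1/210)t - 3/70)(210t**2 + 1470t - 1680) + (0)
Last nonzero remainder: 210t**2 + 1470t - 1680. Dividing through by 210 gives the monic gcd t**2 + 7t - 8.

-8 + 7t + t**2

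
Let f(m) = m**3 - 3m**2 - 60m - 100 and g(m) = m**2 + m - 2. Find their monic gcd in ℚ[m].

m + 2

Euclidean algorithm in ℚ[m]:
  m**3 - 3m**2 - 60m - 100 = (m - 4)(m**2 + m - 2) + (-54m - 108)
  m**2 + m - 2 = (-(1/54)m + 1/54)(-54m - 108) + (0)
Last nonzero remainder: -54m - 108. Dividing through by -54 gives the monic gcd m + 2.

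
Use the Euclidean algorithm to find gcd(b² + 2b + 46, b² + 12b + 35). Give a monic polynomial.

1

Apply the Euclidean algorithm:
  b² + 2b + 46 = (b² + 12b + 35) + (-10b + 11)
  b² + 12b + 35 = (-(1/10)b - 131/100)(-10b + 11) + (4941/100)
  -10b + 11 = (-(1000/4941)b + 1100/4941)(4941/100) + (0)
The last nonzero remainder is the constant 4941/100, so the polynomials are coprime and gcd = 1.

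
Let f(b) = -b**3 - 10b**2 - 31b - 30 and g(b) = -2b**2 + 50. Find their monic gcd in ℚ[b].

b + 5

Apply the Euclidean algorithm:
  -b**3 - 10b**2 - 31b - 30 = ((1/2)b + 5)(-2b**2 + 50) + (-56b - 280)
  -2b**2 + 50 = ((1/28)b - 5/28)(-56b - 280) + (0)
Last nonzero remainder: -56b - 280. Dividing through by -56 gives the monic gcd b + 5.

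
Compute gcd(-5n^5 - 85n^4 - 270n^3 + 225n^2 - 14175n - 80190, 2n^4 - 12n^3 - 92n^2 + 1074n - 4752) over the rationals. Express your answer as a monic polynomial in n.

n^3 + 2n^2 - 30n + 297

Euclidean algorithm in ℚ[n]:
  -5n^5 - 85n^4 - 270n^3 + 225n^2 - 14175n - 80190 = (-(5/2)n - 115/2)(2n^4 - 12n^3 - 92n^2 + 1074n - 4752) + (-1190n^3 - 2380n^2 + 35700n - 353430)
  2n^4 - 12n^3 - 92n^2 + 1074n - 4752 = (-(1/595)n + 8/595)(-1190n^3 - 2380n^2 + 35700n - 353430) + (0)
Last nonzero remainder: -1190n^3 - 2380n^2 + 35700n - 353430. Dividing through by -1190 gives the monic gcd n^3 + 2n^2 - 30n + 297.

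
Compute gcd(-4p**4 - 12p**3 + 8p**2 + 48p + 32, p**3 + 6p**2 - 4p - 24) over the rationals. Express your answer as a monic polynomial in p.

Euclidean algorithm in ℚ[p]:
  -4p**4 - 12p**3 + 8p**2 + 48p + 32 = (-4p + 12)(p**3 + 6p**2 - 4p - 24) + (-80p**2 + 320)
  p**3 + 6p**2 - 4p - 24 = (-(1/80)p - 3/40)(-80p**2 + 320) + (0)
Last nonzero remainder: -80p**2 + 320. Dividing through by -80 gives the monic gcd p**2 - 4.

p**2 - 4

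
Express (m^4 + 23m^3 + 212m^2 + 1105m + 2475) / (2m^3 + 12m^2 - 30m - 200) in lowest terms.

(m^3 + 18m^2 + 122m + 495)/(2m^2 + 2m - 40)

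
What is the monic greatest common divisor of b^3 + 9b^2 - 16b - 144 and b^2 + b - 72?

b + 9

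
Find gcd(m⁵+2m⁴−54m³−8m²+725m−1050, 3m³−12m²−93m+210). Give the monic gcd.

m²+3m−10

Repeated division with remainder:
  m⁵+2m⁴−54m³−8m²+725m−1050 = ((1/3)m²+2m+1/3)(3m³−12m²−93m+210) + (112m²+336m−1120)
  3m³−12m²−93m+210 = ((3/112)m−3/16)(112m²+336m−1120) + (0)
Last nonzero remainder: 112m²+336m−1120. Dividing through by 112 gives the monic gcd m²+3m−10.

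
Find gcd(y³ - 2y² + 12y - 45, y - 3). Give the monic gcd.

y - 3

Euclidean algorithm in ℚ[y]:
  y³ - 2y² + 12y - 45 = (y² + y + 15)(y - 3) + (0)
The last nonzero remainder y - 3 is already monic.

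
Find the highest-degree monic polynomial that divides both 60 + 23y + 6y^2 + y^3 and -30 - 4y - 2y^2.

15 + 2y + y^2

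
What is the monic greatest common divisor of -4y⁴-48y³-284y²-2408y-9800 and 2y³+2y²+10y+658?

y+7

By polynomial division,
  -4y⁴-48y³-284y²-2408y-9800 = (-2y-22)(2y³+2y²+10y+658) + (-220y²-872y+4676)
  2y³+2y²+10y+658 = (-(1/110)y+163/6050)(-220y²-872y+4676) + ((229908/3025)y+1609356/3025)
  -220y²-872y+4676 = (-(166375/57477)y+505175/57477)((229908/3025)y+1609356/3025) + (0)
Last nonzero remainder: (229908/3025)y+1609356/3025. Dividing through by 229908/3025 gives the monic gcd y+7.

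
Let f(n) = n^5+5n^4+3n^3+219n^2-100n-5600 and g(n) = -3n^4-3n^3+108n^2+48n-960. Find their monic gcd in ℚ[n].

n^2+n-20

By polynomial division,
  n^5+5n^4+3n^3+219n^2-100n-5600 = (-(1/3)n-4/3)(-3n^4-3n^3+108n^2+48n-960) + (35n^3+379n^2-356n-6880)
  -3n^4-3n^3+108n^2+48n-960 = (-(3/35)n+1032/1225)(35n^3+379n^2-356n-6880) + (-(296208/1225)n^2-(296208/1225)n+1184832/245)
  35n^3+379n^2-356n-6880 = (-(42875/296208)n-52675/37026)(-(296208/1225)n^2-(296208/1225)n+1184832/245) + (0)
Last nonzero remainder: -(296208/1225)n^2-(296208/1225)n+1184832/245. Dividing through by -296208/1225 gives the monic gcd n^2+n-20.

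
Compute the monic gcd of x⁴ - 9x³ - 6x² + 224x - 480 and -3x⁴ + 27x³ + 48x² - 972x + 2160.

x² - 10x + 24

Euclidean algorithm in ℚ[x]:
  x⁴ - 9x³ - 6x² + 224x - 480 = (-1/3)(-3x⁴ + 27x³ + 48x² - 972x + 2160) + (10x² - 100x + 240)
  -3x⁴ + 27x³ + 48x² - 972x + 2160 = (-(3/10)x² - (3/10)x + 9)(10x² - 100x + 240) + (0)
Last nonzero remainder: 10x² - 100x + 240. Dividing through by 10 gives the monic gcd x² - 10x + 24.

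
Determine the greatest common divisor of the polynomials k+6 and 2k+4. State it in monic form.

1

Euclidean algorithm in ℚ[k]:
  k+6 = (1/2)(2k+4) + (4)
  2k+4 = ((1/2)k+1)(4) + (0)
The last nonzero remainder is the constant 4, so the polynomials are coprime and gcd = 1.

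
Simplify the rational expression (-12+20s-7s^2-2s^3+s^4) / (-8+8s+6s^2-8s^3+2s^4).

(3+s)/(2+2s)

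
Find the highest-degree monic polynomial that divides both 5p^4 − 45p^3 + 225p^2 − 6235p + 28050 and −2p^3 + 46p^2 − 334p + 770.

Repeated division with remainder:
  5p^4 − 45p^3 + 225p^2 − 6235p + 28050 = (−(5/2)p − 35)(−2p^3 + 46p^2 − 334p + 770) + (1000p^2 − 16000p + 55000)
  −2p^3 + 46p^2 − 334p + 770 = (−(1/500)p + 7/500)(1000p^2 − 16000p + 55000) + (0)
Last nonzero remainder: 1000p^2 − 16000p + 55000. Dividing through by 1000 gives the monic gcd p^2 − 16p + 55.

p^2 − 16p + 55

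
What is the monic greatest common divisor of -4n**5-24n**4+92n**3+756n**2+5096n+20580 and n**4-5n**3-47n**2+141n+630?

n**2-2n-35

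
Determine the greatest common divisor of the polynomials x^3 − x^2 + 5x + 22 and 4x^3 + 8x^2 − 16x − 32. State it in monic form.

x + 2

Repeated division with remainder:
  x^3 − x^2 + 5x + 22 = (1/4)(4x^3 + 8x^2 − 16x − 32) + (−3x^2 + 9x + 30)
  4x^3 + 8x^2 − 16x − 32 = (−(4/3)x − 20/3)(−3x^2 + 9x + 30) + (84x + 168)
  −3x^2 + 9x + 30 = (−(1/28)x + 5/28)(84x + 168) + (0)
Last nonzero remainder: 84x + 168. Dividing through by 84 gives the monic gcd x + 2.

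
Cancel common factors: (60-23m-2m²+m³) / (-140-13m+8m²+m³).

Euclidean algorithm in ℚ[m]:
  m³-2m²-23m+60 = (m³+8m²-13m-140) + (-10m²-10m+200)
  m³+8m²-13m-140 = (-(1/10)m-7/10)(-10m²-10m+200) + (0)
Last nonzero remainder: -10m²-10m+200. Dividing through by -10 gives the monic gcd m²+m-20.
Cancel m²+m-20 from numerator and denominator to get the reduced form.

(-3+m)/(7+m)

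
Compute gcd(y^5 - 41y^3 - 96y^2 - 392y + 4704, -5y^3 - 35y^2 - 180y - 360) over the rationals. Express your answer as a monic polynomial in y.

y^2 + 4y + 24

By polynomial division,
  y^5 - 41y^3 - 96y^2 - 392y + 4704 = (-(1/5)y^2 + (7/5)y + 28/5)(-5y^3 - 35y^2 - 180y - 360) + (280y^2 + 1120y + 6720)
  -5y^3 - 35y^2 - 180y - 360 = (-(1/56)y - 3/56)(280y^2 + 1120y + 6720) + (0)
Last nonzero remainder: 280y^2 + 1120y + 6720. Dividing through by 280 gives the monic gcd y^2 + 4y + 24.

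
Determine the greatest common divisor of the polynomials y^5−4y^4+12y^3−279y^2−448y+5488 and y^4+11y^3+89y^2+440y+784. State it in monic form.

y^3+7y^2+61y+196

By polynomial division,
  y^5−4y^4+12y^3−279y^2−448y+5488 = (y−15)(y^4+11y^3+89y^2+440y+784) + (88y^3+616y^2+5368y+17248)
  y^4+11y^3+89y^2+440y+784 = ((1/88)y+1/22)(88y^3+616y^2+5368y+17248) + (0)
Last nonzero remainder: 88y^3+616y^2+5368y+17248. Dividing through by 88 gives the monic gcd y^3+7y^2+61y+196.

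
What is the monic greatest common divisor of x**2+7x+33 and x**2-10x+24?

Repeated division with remainder:
  x**2+7x+33 = (x**2-10x+24) + (17x+9)
  x**2-10x+24 = ((1/17)x-179/289)(17x+9) + (8547/289)
  17x+9 = ((4913/8547)x+867/2849)(8547/289) + (0)
The last nonzero remainder is the constant 8547/289, so the polynomials are coprime and gcd = 1.

1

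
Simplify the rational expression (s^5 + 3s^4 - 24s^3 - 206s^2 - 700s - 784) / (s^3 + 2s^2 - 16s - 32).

(s^3 - 3s^2 - 14s - 98)/(s - 4)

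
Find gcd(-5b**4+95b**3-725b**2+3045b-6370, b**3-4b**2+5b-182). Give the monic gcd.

b-7

Apply the Euclidean algorithm:
  -5b**4+95b**3-725b**2+3045b-6370 = (-5b+75)(b**3-4b**2+5b-182) + (-400b**2+1760b+7280)
  b**3-4b**2+5b-182 = (-(1/400)b-1/1000)(-400b**2+1760b+7280) + ((624/25)b-4368/25)
  -400b**2+1760b+7280 = (-(625/39)b-125/3)((624/25)b-4368/25) + (0)
Last nonzero remainder: (624/25)b-4368/25. Dividing through by 624/25 gives the monic gcd b-7.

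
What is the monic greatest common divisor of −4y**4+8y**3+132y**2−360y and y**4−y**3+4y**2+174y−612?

y**2+3y−18

Repeated division with remainder:
  −4y**4+8y**3+132y**2−360y = (−4)(y**4−y**3+4y**2+174y−612) + (4y**3+148y**2+336y−2448)
  y**4−y**3+4y**2+174y−612 = ((1/4)y−19/2)(4y**3+148y**2+336y−2448) + (1326y**2+3978y−23868)
  4y**3+148y**2+336y−2448 = ((2/663)y+4/39)(1326y**2+3978y−23868) + (0)
Last nonzero remainder: 1326y**2+3978y−23868. Dividing through by 1326 gives the monic gcd y**2+3y−18.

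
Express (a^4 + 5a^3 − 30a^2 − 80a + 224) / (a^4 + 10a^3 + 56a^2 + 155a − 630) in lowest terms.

(a^2 − 16)/(a^2 + 5a + 45)

Apply the Euclidean algorithm:
  a^4 + 5a^3 − 30a^2 − 80a + 224 = (a^4 + 10a^3 + 56a^2 + 155a − 630) + (−5a^3 − 86a^2 − 235a + 854)
  a^4 + 10a^3 + 56a^2 + 155a − 630 = (−(1/5)a + 36/25)(−5a^3 − 86a^2 − 235a + 854) + ((3321/25)a^2 + (3321/5)a − 46494/25)
  −5a^3 − 86a^2 − 235a + 854 = (−(125/3321)a − 1525/3321)((3321/25)a^2 + (3321/5)a − 46494/25) + (0)
Last nonzero remainder: (3321/25)a^2 + (3321/5)a − 46494/25. Dividing through by 3321/25 gives the monic gcd a^2 + 5a − 14.
Cancel a^2 + 5a − 14 from numerator and denominator to get the reduced form.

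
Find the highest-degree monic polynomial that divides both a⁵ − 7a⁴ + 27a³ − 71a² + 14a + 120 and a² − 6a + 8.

a² − 6a + 8

By polynomial division,
  a⁵ − 7a⁴ + 27a³ − 71a² + 14a + 120 = (a³ − a² + 13a + 15)(a² − 6a + 8) + (0)
The last nonzero remainder a² − 6a + 8 is already monic.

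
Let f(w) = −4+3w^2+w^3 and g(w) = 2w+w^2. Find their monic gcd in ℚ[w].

Apply the Euclidean algorithm:
  w^3+3w^2−4 = (w+1)(w^2+2w) + (−2w−4)
  w^2+2w = (−(1/2)w)(−2w−4) + (0)
Last nonzero remainder: −2w−4. Dividing through by −2 gives the monic gcd w+2.

2+w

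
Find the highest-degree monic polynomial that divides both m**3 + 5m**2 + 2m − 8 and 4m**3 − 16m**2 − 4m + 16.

By polynomial division,
  m**3 + 5m**2 + 2m − 8 = (1/4)(4m**3 − 16m**2 − 4m + 16) + (9m**2 + 3m − 12)
  4m**3 − 16m**2 − 4m + 16 = ((4/9)m − 52/27)(9m**2 + 3m − 12) + ((64/9)m − 64/9)
  9m**2 + 3m − 12 = ((81/64)m + 27/16)((64/9)m − 64/9) + (0)
Last nonzero remainder: (64/9)m − 64/9. Dividing through by 64/9 gives the monic gcd m − 1.

m − 1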